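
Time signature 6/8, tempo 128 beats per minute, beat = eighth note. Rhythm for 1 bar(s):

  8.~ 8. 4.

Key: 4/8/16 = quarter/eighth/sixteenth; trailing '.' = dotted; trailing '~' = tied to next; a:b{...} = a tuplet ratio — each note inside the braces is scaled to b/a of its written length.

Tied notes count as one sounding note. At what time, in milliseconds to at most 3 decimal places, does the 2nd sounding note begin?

1. 0.0ms @ 0 + 1406.25ms (3)
2. 1406.25ms @ 3 + 1406.25ms (3)

note 2 onset = 3b = 1406.25ms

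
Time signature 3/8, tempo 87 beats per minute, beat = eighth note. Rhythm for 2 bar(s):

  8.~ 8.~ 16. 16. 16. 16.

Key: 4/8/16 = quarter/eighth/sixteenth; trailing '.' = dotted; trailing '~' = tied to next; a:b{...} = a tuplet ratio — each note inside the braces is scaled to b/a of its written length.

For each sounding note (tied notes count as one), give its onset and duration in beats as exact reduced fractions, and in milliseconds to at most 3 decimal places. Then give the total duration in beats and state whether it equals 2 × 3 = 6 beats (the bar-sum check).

1) 0.0ms=0b +2586.207ms=15/4b
2) 2586.207ms=15/4b +517.241ms=3/4b
3) 3103.448ms=9/2b +517.241ms=3/4b
4) 3620.69ms=21/4b +517.241ms=3/4b
Σ=6b of 6 (87bpm 3/8) — PASS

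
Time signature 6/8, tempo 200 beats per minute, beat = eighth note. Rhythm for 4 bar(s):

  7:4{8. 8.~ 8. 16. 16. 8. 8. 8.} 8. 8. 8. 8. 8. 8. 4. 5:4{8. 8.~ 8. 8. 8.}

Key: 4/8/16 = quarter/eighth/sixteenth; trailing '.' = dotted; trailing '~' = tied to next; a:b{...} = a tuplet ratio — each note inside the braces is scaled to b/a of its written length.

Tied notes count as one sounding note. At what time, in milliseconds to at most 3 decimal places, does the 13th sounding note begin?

note 13 onset = 27/2b = 4050.0ms

1. 0.0ms @ 0 + 257.143ms (6/7)
2. 257.143ms @ 6/7 + 514.286ms (12/7)
3. 771.429ms @ 18/7 + 128.571ms (3/7)
4. 900.0ms @ 3 + 128.571ms (3/7)
5. 1028.571ms @ 24/7 + 257.143ms (6/7)
6. 1285.714ms @ 30/7 + 257.143ms (6/7)
7. 1542.857ms @ 36/7 + 257.143ms (6/7)
8. 1800.0ms @ 6 + 450.0ms (3/2)
9. 2250.0ms @ 15/2 + 450.0ms (3/2)
10. 2700.0ms @ 9 + 450.0ms (3/2)
11. 3150.0ms @ 21/2 + 450.0ms (3/2)
12. 3600.0ms @ 12 + 450.0ms (3/2)
13. 4050.0ms @ 27/2 + 450.0ms (3/2)
14. 4500.0ms @ 15 + 900.0ms (3)
15. 5400.0ms @ 18 + 360.0ms (6/5)
16. 5760.0ms @ 96/5 + 720.0ms (12/5)
17. 6480.0ms @ 108/5 + 360.0ms (6/5)
18. 6840.0ms @ 114/5 + 360.0ms (6/5)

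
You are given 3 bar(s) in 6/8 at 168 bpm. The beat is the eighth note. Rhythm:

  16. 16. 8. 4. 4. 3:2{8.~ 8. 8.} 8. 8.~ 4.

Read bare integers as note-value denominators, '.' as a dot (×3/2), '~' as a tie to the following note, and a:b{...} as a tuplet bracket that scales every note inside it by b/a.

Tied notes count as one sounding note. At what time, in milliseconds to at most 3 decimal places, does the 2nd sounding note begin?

note 2 onset = 3/4b = 267.857ms

1. 0.0ms @ 0 + 267.857ms (3/4)
2. 267.857ms @ 3/4 + 267.857ms (3/4)
3. 535.714ms @ 3/2 + 535.714ms (3/2)
4. 1071.429ms @ 3 + 1071.429ms (3)
5. 2142.857ms @ 6 + 1071.429ms (3)
6. 3214.286ms @ 9 + 714.286ms (2)
7. 3928.571ms @ 11 + 357.143ms (1)
8. 4285.714ms @ 12 + 535.714ms (3/2)
9. 4821.429ms @ 27/2 + 1607.143ms (9/2)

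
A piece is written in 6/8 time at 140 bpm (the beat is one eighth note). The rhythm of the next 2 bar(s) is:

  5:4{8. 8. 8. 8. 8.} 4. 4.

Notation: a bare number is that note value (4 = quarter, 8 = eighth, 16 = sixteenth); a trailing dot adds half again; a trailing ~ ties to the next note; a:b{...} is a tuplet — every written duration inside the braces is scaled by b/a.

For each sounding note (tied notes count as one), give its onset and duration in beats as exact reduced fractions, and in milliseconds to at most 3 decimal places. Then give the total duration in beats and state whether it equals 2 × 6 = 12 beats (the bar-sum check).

1) 0.0ms=0b +514.286ms=6/5b
2) 514.286ms=6/5b +514.286ms=6/5b
3) 1028.571ms=12/5b +514.286ms=6/5b
4) 1542.857ms=18/5b +514.286ms=6/5b
5) 2057.143ms=24/5b +514.286ms=6/5b
6) 2571.429ms=6b +1285.714ms=3b
7) 3857.143ms=9b +1285.714ms=3b
Σ=12b of 12 (140bpm 6/8) — PASS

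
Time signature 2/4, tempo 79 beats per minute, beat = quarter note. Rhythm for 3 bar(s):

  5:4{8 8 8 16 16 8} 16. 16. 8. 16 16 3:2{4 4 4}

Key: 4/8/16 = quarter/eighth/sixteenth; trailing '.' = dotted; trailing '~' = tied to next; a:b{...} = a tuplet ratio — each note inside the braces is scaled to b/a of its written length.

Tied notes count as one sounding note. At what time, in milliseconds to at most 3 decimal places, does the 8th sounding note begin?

note 8 onset = 19/8b = 1803.797ms

1. 0.0ms @ 0 + 303.797ms (2/5)
2. 303.797ms @ 2/5 + 303.797ms (2/5)
3. 607.595ms @ 4/5 + 303.797ms (2/5)
4. 911.392ms @ 6/5 + 151.899ms (1/5)
5. 1063.291ms @ 7/5 + 151.899ms (1/5)
6. 1215.19ms @ 8/5 + 303.797ms (2/5)
7. 1518.987ms @ 2 + 284.81ms (3/8)
8. 1803.797ms @ 19/8 + 284.81ms (3/8)
9. 2088.608ms @ 11/4 + 569.62ms (3/4)
10. 2658.228ms @ 7/2 + 189.873ms (1/4)
11. 2848.101ms @ 15/4 + 189.873ms (1/4)
12. 3037.975ms @ 4 + 506.329ms (2/3)
13. 3544.304ms @ 14/3 + 506.329ms (2/3)
14. 4050.633ms @ 16/3 + 506.329ms (2/3)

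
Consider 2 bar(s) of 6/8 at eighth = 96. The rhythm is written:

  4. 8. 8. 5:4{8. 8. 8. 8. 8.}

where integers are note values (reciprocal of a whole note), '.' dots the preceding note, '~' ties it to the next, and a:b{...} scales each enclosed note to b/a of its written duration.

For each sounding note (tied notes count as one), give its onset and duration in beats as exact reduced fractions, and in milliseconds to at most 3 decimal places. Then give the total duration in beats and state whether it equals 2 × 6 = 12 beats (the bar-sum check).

1) 0.0ms=0b +1875.0ms=3b
2) 1875.0ms=3b +937.5ms=3/2b
3) 2812.5ms=9/2b +937.5ms=3/2b
4) 3750.0ms=6b +750.0ms=6/5b
5) 4500.0ms=36/5b +750.0ms=6/5b
6) 5250.0ms=42/5b +750.0ms=6/5b
7) 6000.0ms=48/5b +750.0ms=6/5b
8) 6750.0ms=54/5b +750.0ms=6/5b
Σ=12b of 12 (96bpm 6/8) — PASS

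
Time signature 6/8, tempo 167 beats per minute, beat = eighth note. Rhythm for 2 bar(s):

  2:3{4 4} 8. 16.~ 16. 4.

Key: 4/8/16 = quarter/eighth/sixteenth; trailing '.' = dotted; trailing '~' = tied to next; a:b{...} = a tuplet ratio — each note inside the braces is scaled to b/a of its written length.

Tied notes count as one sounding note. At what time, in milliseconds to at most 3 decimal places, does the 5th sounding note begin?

1. 0.0ms @ 0 + 1077.844ms (3)
2. 1077.844ms @ 3 + 1077.844ms (3)
3. 2155.689ms @ 6 + 538.922ms (3/2)
4. 2694.611ms @ 15/2 + 538.922ms (3/2)
5. 3233.533ms @ 9 + 1077.844ms (3)

note 5 onset = 9b = 3233.533ms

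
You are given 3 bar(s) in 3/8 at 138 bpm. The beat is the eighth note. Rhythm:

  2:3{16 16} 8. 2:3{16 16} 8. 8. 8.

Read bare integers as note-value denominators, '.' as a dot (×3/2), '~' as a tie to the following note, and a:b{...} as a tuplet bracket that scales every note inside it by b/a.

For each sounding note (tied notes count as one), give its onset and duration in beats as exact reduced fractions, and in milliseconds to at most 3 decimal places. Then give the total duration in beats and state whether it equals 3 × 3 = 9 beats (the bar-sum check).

1) 0.0ms=0b +326.087ms=3/4b
2) 326.087ms=3/4b +326.087ms=3/4b
3) 652.174ms=3/2b +652.174ms=3/2b
4) 1304.348ms=3b +326.087ms=3/4b
5) 1630.435ms=15/4b +326.087ms=3/4b
6) 1956.522ms=9/2b +652.174ms=3/2b
7) 2608.696ms=6b +652.174ms=3/2b
8) 3260.87ms=15/2b +652.174ms=3/2b
Σ=9b of 9 (138bpm 3/8) — PASS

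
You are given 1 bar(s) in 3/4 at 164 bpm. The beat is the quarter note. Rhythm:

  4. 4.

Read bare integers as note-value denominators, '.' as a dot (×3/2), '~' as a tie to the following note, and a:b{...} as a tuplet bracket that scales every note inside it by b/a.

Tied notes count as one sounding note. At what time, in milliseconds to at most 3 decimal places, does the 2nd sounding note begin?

note 2 onset = 3/2b = 548.78ms

1. 0.0ms @ 0 + 548.78ms (3/2)
2. 548.78ms @ 3/2 + 548.78ms (3/2)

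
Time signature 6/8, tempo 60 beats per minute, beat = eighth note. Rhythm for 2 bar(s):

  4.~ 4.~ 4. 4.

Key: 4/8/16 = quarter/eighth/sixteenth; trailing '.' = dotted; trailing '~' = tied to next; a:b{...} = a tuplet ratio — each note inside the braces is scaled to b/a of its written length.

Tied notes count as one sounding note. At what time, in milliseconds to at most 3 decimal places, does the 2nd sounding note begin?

note 2 onset = 9b = 9000.0ms

1. 0.0ms @ 0 + 9000.0ms (9)
2. 9000.0ms @ 9 + 3000.0ms (3)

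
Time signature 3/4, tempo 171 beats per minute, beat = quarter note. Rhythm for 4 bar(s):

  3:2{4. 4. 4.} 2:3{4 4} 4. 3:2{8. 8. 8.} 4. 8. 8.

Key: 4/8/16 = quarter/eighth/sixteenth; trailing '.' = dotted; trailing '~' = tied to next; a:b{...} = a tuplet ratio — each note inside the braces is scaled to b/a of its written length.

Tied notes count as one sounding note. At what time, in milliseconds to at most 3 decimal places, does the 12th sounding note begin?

1. 0.0ms @ 0 + 350.877ms (1)
2. 350.877ms @ 1 + 350.877ms (1)
3. 701.754ms @ 2 + 350.877ms (1)
4. 1052.632ms @ 3 + 526.316ms (3/2)
5. 1578.947ms @ 9/2 + 526.316ms (3/2)
6. 2105.263ms @ 6 + 526.316ms (3/2)
7. 2631.579ms @ 15/2 + 175.439ms (1/2)
8. 2807.018ms @ 8 + 175.439ms (1/2)
9. 2982.456ms @ 17/2 + 175.439ms (1/2)
10. 3157.895ms @ 9 + 526.316ms (3/2)
11. 3684.211ms @ 21/2 + 263.158ms (3/4)
12. 3947.368ms @ 45/4 + 263.158ms (3/4)

note 12 onset = 45/4b = 3947.368ms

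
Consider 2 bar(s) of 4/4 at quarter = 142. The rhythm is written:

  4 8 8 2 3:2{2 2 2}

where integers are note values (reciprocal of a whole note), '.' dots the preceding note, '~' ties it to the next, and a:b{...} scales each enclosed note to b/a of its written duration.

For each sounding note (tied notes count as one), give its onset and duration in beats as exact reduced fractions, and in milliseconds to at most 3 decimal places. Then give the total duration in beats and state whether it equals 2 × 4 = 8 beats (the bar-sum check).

1) 0.0ms=0b +422.535ms=1b
2) 422.535ms=1b +211.268ms=1/2b
3) 633.803ms=3/2b +211.268ms=1/2b
4) 845.07ms=2b +845.07ms=2b
5) 1690.141ms=4b +563.38ms=4/3b
6) 2253.521ms=16/3b +563.38ms=4/3b
7) 2816.901ms=20/3b +563.38ms=4/3b
Σ=8b of 8 (142bpm 4/4) — PASS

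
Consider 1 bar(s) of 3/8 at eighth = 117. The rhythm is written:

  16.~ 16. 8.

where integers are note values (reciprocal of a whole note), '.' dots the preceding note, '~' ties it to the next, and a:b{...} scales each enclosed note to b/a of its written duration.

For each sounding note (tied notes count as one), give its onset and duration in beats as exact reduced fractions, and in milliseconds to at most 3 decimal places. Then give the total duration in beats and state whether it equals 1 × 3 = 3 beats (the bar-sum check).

1) 0.0ms=0b +769.231ms=3/2b
2) 769.231ms=3/2b +769.231ms=3/2b
Σ=3b of 3 (117bpm 3/8) — PASS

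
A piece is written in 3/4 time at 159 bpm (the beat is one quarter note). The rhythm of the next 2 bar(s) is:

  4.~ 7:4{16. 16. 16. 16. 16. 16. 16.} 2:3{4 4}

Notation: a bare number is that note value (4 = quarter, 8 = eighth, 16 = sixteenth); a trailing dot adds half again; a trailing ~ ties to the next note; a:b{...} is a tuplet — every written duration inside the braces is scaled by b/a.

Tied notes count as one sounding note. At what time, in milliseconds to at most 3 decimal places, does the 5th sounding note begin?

note 5 onset = 33/14b = 889.488ms

1. 0.0ms @ 0 + 646.9ms (12/7)
2. 646.9ms @ 12/7 + 80.863ms (3/14)
3. 727.763ms @ 27/14 + 80.863ms (3/14)
4. 808.625ms @ 15/7 + 80.863ms (3/14)
5. 889.488ms @ 33/14 + 80.863ms (3/14)
6. 970.35ms @ 18/7 + 80.863ms (3/14)
7. 1051.213ms @ 39/14 + 80.863ms (3/14)
8. 1132.075ms @ 3 + 566.038ms (3/2)
9. 1698.113ms @ 9/2 + 566.038ms (3/2)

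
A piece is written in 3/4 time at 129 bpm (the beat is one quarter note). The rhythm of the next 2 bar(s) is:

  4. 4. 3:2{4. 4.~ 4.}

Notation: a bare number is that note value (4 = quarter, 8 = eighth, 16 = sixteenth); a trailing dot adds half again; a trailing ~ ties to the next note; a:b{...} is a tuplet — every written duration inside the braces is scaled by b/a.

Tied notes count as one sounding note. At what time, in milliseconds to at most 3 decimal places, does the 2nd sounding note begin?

1. 0.0ms @ 0 + 697.674ms (3/2)
2. 697.674ms @ 3/2 + 697.674ms (3/2)
3. 1395.349ms @ 3 + 465.116ms (1)
4. 1860.465ms @ 4 + 930.233ms (2)

note 2 onset = 3/2b = 697.674ms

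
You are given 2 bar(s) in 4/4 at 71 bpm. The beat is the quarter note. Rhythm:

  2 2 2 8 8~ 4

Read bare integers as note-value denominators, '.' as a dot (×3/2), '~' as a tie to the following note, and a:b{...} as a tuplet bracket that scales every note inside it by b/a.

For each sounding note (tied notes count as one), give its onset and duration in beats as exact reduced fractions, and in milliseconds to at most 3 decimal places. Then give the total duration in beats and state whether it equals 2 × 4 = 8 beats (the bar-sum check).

1) 0.0ms=0b +1690.141ms=2b
2) 1690.141ms=2b +1690.141ms=2b
3) 3380.282ms=4b +1690.141ms=2b
4) 5070.423ms=6b +422.535ms=1/2b
5) 5492.958ms=13/2b +1267.606ms=3/2b
Σ=8b of 8 (71bpm 4/4) — PASS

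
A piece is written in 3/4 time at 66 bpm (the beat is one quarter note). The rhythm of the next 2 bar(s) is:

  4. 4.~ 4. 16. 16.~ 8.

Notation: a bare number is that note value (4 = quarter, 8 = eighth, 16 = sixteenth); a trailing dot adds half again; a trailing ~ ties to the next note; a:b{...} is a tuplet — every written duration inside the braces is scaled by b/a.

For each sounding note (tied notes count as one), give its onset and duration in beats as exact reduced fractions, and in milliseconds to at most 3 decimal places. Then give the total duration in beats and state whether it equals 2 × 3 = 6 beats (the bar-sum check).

1) 0.0ms=0b +1363.636ms=3/2b
2) 1363.636ms=3/2b +2727.273ms=3b
3) 4090.909ms=9/2b +340.909ms=3/8b
4) 4431.818ms=39/8b +1022.727ms=9/8b
Σ=6b of 6 (66bpm 3/4) — PASS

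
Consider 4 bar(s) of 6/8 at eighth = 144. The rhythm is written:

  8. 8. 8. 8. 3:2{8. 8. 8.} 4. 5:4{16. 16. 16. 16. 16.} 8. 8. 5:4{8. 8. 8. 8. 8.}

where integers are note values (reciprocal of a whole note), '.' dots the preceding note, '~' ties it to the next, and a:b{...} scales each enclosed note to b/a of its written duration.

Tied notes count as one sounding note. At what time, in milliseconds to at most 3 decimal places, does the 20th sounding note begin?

note 20 onset = 114/5b = 9500.0ms

1. 0.0ms @ 0 + 625.0ms (3/2)
2. 625.0ms @ 3/2 + 625.0ms (3/2)
3. 1250.0ms @ 3 + 625.0ms (3/2)
4. 1875.0ms @ 9/2 + 625.0ms (3/2)
5. 2500.0ms @ 6 + 416.667ms (1)
6. 2916.667ms @ 7 + 416.667ms (1)
7. 3333.333ms @ 8 + 416.667ms (1)
8. 3750.0ms @ 9 + 1250.0ms (3)
9. 5000.0ms @ 12 + 250.0ms (3/5)
10. 5250.0ms @ 63/5 + 250.0ms (3/5)
11. 5500.0ms @ 66/5 + 250.0ms (3/5)
12. 5750.0ms @ 69/5 + 250.0ms (3/5)
13. 6000.0ms @ 72/5 + 250.0ms (3/5)
14. 6250.0ms @ 15 + 625.0ms (3/2)
15. 6875.0ms @ 33/2 + 625.0ms (3/2)
16. 7500.0ms @ 18 + 500.0ms (6/5)
17. 8000.0ms @ 96/5 + 500.0ms (6/5)
18. 8500.0ms @ 102/5 + 500.0ms (6/5)
19. 9000.0ms @ 108/5 + 500.0ms (6/5)
20. 9500.0ms @ 114/5 + 500.0ms (6/5)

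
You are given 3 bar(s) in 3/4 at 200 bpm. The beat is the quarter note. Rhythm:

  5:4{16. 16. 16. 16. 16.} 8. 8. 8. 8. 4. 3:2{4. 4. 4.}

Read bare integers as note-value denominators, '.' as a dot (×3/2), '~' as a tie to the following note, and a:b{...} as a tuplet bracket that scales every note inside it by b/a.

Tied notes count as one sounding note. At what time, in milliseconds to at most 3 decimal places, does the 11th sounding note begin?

1. 0.0ms @ 0 + 90.0ms (3/10)
2. 90.0ms @ 3/10 + 90.0ms (3/10)
3. 180.0ms @ 3/5 + 90.0ms (3/10)
4. 270.0ms @ 9/10 + 90.0ms (3/10)
5. 360.0ms @ 6/5 + 90.0ms (3/10)
6. 450.0ms @ 3/2 + 225.0ms (3/4)
7. 675.0ms @ 9/4 + 225.0ms (3/4)
8. 900.0ms @ 3 + 225.0ms (3/4)
9. 1125.0ms @ 15/4 + 225.0ms (3/4)
10. 1350.0ms @ 9/2 + 450.0ms (3/2)
11. 1800.0ms @ 6 + 300.0ms (1)
12. 2100.0ms @ 7 + 300.0ms (1)
13. 2400.0ms @ 8 + 300.0ms (1)

note 11 onset = 6b = 1800.0ms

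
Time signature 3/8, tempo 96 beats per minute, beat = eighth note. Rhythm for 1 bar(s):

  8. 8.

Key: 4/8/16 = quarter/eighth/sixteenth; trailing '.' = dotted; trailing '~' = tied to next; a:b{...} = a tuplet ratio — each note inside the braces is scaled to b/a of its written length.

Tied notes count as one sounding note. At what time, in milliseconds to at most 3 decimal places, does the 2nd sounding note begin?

note 2 onset = 3/2b = 937.5ms

1. 0.0ms @ 0 + 937.5ms (3/2)
2. 937.5ms @ 3/2 + 937.5ms (3/2)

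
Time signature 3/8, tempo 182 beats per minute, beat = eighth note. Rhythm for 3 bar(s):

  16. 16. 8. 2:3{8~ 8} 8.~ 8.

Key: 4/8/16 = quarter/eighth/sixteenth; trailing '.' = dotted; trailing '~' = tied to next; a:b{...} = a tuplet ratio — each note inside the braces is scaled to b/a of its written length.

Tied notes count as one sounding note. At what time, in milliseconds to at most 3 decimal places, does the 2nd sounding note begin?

note 2 onset = 3/4b = 247.253ms

1. 0.0ms @ 0 + 247.253ms (3/4)
2. 247.253ms @ 3/4 + 247.253ms (3/4)
3. 494.505ms @ 3/2 + 494.505ms (3/2)
4. 989.011ms @ 3 + 989.011ms (3)
5. 1978.022ms @ 6 + 989.011ms (3)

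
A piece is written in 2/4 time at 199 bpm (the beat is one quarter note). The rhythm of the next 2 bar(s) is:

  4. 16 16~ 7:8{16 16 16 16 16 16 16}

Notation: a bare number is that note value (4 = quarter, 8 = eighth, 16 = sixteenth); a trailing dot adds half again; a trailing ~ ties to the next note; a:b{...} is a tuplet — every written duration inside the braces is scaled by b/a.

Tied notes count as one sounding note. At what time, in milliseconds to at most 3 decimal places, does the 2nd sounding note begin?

1. 0.0ms @ 0 + 452.261ms (3/2)
2. 452.261ms @ 3/2 + 75.377ms (1/4)
3. 527.638ms @ 7/4 + 161.522ms (15/28)
4. 689.16ms @ 16/7 + 86.145ms (2/7)
5. 775.305ms @ 18/7 + 86.145ms (2/7)
6. 861.45ms @ 20/7 + 86.145ms (2/7)
7. 947.595ms @ 22/7 + 86.145ms (2/7)
8. 1033.74ms @ 24/7 + 86.145ms (2/7)
9. 1119.885ms @ 26/7 + 86.145ms (2/7)

note 2 onset = 3/2b = 452.261ms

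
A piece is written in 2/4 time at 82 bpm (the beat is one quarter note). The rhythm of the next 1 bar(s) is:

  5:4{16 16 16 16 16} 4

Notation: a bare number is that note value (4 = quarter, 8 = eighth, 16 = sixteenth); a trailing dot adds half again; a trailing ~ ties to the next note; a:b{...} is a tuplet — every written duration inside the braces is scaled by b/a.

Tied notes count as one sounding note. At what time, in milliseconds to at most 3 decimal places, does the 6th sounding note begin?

note 6 onset = 1b = 731.707ms

1. 0.0ms @ 0 + 146.341ms (1/5)
2. 146.341ms @ 1/5 + 146.341ms (1/5)
3. 292.683ms @ 2/5 + 146.341ms (1/5)
4. 439.024ms @ 3/5 + 146.341ms (1/5)
5. 585.366ms @ 4/5 + 146.341ms (1/5)
6. 731.707ms @ 1 + 731.707ms (1)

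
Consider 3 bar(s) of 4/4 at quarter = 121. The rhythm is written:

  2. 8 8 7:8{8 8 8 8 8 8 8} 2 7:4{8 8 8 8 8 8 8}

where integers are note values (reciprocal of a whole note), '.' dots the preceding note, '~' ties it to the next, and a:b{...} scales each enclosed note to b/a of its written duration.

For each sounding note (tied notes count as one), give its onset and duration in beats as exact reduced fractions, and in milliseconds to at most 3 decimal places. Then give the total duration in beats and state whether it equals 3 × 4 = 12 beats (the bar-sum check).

1) 0.0ms=0b +1487.603ms=3b
2) 1487.603ms=3b +247.934ms=1/2b
3) 1735.537ms=7/2b +247.934ms=1/2b
4) 1983.471ms=4b +283.353ms=4/7b
5) 2266.824ms=32/7b +283.353ms=4/7b
6) 2550.177ms=36/7b +283.353ms=4/7b
7) 2833.53ms=40/7b +283.353ms=4/7b
8) 3116.883ms=44/7b +283.353ms=4/7b
9) 3400.236ms=48/7b +283.353ms=4/7b
10) 3683.589ms=52/7b +283.353ms=4/7b
11) 3966.942ms=8b +991.736ms=2b
12) 4958.678ms=10b +141.677ms=2/7b
13) 5100.354ms=72/7b +141.677ms=2/7b
14) 5242.031ms=74/7b +141.677ms=2/7b
15) 5383.707ms=76/7b +141.677ms=2/7b
16) 5525.384ms=78/7b +141.677ms=2/7b
17) 5667.06ms=80/7b +141.677ms=2/7b
18) 5808.737ms=82/7b +141.677ms=2/7b
Σ=12b of 12 (121bpm 4/4) — PASS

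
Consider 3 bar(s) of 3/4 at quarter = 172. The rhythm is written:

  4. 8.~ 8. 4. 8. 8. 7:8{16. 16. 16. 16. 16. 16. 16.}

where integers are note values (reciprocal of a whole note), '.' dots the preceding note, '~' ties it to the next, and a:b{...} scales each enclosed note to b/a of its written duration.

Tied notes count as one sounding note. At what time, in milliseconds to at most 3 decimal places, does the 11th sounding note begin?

1. 0.0ms @ 0 + 523.256ms (3/2)
2. 523.256ms @ 3/2 + 523.256ms (3/2)
3. 1046.512ms @ 3 + 523.256ms (3/2)
4. 1569.767ms @ 9/2 + 261.628ms (3/4)
5. 1831.395ms @ 21/4 + 261.628ms (3/4)
6. 2093.023ms @ 6 + 149.502ms (3/7)
7. 2242.525ms @ 45/7 + 149.502ms (3/7)
8. 2392.027ms @ 48/7 + 149.502ms (3/7)
9. 2541.528ms @ 51/7 + 149.502ms (3/7)
10. 2691.03ms @ 54/7 + 149.502ms (3/7)
11. 2840.532ms @ 57/7 + 149.502ms (3/7)
12. 2990.033ms @ 60/7 + 149.502ms (3/7)

note 11 onset = 57/7b = 2840.532ms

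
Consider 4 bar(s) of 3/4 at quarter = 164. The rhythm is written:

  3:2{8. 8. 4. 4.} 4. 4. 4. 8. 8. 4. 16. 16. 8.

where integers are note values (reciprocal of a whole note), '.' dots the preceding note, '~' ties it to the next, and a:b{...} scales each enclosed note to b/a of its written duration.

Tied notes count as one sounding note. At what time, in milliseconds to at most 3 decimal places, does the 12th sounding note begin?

1. 0.0ms @ 0 + 182.927ms (1/2)
2. 182.927ms @ 1/2 + 182.927ms (1/2)
3. 365.854ms @ 1 + 365.854ms (1)
4. 731.707ms @ 2 + 365.854ms (1)
5. 1097.561ms @ 3 + 548.78ms (3/2)
6. 1646.341ms @ 9/2 + 548.78ms (3/2)
7. 2195.122ms @ 6 + 548.78ms (3/2)
8. 2743.902ms @ 15/2 + 274.39ms (3/4)
9. 3018.293ms @ 33/4 + 274.39ms (3/4)
10. 3292.683ms @ 9 + 548.78ms (3/2)
11. 3841.463ms @ 21/2 + 137.195ms (3/8)
12. 3978.659ms @ 87/8 + 137.195ms (3/8)
13. 4115.854ms @ 45/4 + 274.39ms (3/4)

note 12 onset = 87/8b = 3978.659ms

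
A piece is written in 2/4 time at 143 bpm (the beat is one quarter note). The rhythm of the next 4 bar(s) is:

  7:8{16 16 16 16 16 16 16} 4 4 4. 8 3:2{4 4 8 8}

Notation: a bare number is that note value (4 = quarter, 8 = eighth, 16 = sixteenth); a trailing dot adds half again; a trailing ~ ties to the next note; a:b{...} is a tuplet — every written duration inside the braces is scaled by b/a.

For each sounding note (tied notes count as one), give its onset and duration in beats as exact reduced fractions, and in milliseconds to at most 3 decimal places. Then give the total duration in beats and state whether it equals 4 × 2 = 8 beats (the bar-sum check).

1) 0.0ms=0b +119.88ms=2/7b
2) 119.88ms=2/7b +119.88ms=2/7b
3) 239.76ms=4/7b +119.88ms=2/7b
4) 359.64ms=6/7b +119.88ms=2/7b
5) 479.52ms=8/7b +119.88ms=2/7b
6) 599.401ms=10/7b +119.88ms=2/7b
7) 719.281ms=12/7b +119.88ms=2/7b
8) 839.161ms=2b +419.58ms=1b
9) 1258.741ms=3b +419.58ms=1b
10) 1678.322ms=4b +629.371ms=3/2b
11) 2307.692ms=11/2b +209.79ms=1/2b
12) 2517.483ms=6b +279.72ms=2/3b
13) 2797.203ms=20/3b +279.72ms=2/3b
14) 3076.923ms=22/3b +139.86ms=1/3b
15) 3216.783ms=23/3b +139.86ms=1/3b
Σ=8b of 8 (143bpm 2/4) — PASS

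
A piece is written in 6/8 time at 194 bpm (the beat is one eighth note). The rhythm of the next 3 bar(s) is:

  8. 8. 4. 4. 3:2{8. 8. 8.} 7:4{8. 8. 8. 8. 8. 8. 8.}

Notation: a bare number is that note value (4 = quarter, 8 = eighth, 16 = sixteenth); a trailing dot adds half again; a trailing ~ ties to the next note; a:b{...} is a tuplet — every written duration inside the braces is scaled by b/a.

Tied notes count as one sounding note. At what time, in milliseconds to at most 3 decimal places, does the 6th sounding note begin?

1. 0.0ms @ 0 + 463.918ms (3/2)
2. 463.918ms @ 3/2 + 463.918ms (3/2)
3. 927.835ms @ 3 + 927.835ms (3)
4. 1855.67ms @ 6 + 927.835ms (3)
5. 2783.505ms @ 9 + 309.278ms (1)
6. 3092.784ms @ 10 + 309.278ms (1)
7. 3402.062ms @ 11 + 309.278ms (1)
8. 3711.34ms @ 12 + 265.096ms (6/7)
9. 3976.436ms @ 90/7 + 265.096ms (6/7)
10. 4241.532ms @ 96/7 + 265.096ms (6/7)
11. 4506.627ms @ 102/7 + 265.096ms (6/7)
12. 4771.723ms @ 108/7 + 265.096ms (6/7)
13. 5036.819ms @ 114/7 + 265.096ms (6/7)
14. 5301.915ms @ 120/7 + 265.096ms (6/7)

note 6 onset = 10b = 3092.784ms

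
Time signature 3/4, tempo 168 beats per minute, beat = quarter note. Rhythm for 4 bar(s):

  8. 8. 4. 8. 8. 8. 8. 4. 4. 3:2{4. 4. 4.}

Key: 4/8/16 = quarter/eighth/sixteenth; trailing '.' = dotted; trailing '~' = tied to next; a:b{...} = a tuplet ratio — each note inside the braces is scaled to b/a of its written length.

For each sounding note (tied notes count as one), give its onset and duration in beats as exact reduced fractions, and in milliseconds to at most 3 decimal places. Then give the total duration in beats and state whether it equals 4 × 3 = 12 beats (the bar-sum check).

1) 0.0ms=0b +267.857ms=3/4b
2) 267.857ms=3/4b +267.857ms=3/4b
3) 535.714ms=3/2b +535.714ms=3/2b
4) 1071.429ms=3b +267.857ms=3/4b
5) 1339.286ms=15/4b +267.857ms=3/4b
6) 1607.143ms=9/2b +267.857ms=3/4b
7) 1875.0ms=21/4b +267.857ms=3/4b
8) 2142.857ms=6b +535.714ms=3/2b
9) 2678.571ms=15/2b +535.714ms=3/2b
10) 3214.286ms=9b +357.143ms=1b
11) 3571.429ms=10b +357.143ms=1b
12) 3928.571ms=11b +357.143ms=1b
Σ=12b of 12 (168bpm 3/4) — PASS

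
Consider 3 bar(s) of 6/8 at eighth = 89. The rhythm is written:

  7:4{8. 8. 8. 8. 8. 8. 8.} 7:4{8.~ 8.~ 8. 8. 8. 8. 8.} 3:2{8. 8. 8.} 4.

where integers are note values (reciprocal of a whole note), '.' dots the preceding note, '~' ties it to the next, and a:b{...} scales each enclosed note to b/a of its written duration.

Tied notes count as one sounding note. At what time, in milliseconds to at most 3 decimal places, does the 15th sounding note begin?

note 15 onset = 14b = 9438.202ms

1. 0.0ms @ 0 + 577.849ms (6/7)
2. 577.849ms @ 6/7 + 577.849ms (6/7)
3. 1155.698ms @ 12/7 + 577.849ms (6/7)
4. 1733.547ms @ 18/7 + 577.849ms (6/7)
5. 2311.396ms @ 24/7 + 577.849ms (6/7)
6. 2889.246ms @ 30/7 + 577.849ms (6/7)
7. 3467.095ms @ 36/7 + 577.849ms (6/7)
8. 4044.944ms @ 6 + 1733.547ms (18/7)
9. 5778.491ms @ 60/7 + 577.849ms (6/7)
10. 6356.34ms @ 66/7 + 577.849ms (6/7)
11. 6934.189ms @ 72/7 + 577.849ms (6/7)
12. 7512.039ms @ 78/7 + 577.849ms (6/7)
13. 8089.888ms @ 12 + 674.157ms (1)
14. 8764.045ms @ 13 + 674.157ms (1)
15. 9438.202ms @ 14 + 674.157ms (1)
16. 10112.36ms @ 15 + 2022.472ms (3)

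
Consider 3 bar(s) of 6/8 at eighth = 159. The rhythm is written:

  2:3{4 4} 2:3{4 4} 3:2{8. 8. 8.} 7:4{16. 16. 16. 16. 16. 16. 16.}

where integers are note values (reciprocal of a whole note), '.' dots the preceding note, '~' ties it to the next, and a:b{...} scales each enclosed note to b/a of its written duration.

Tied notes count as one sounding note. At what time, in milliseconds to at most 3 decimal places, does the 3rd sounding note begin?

1. 0.0ms @ 0 + 1132.075ms (3)
2. 1132.075ms @ 3 + 1132.075ms (3)
3. 2264.151ms @ 6 + 1132.075ms (3)
4. 3396.226ms @ 9 + 1132.075ms (3)
5. 4528.302ms @ 12 + 377.358ms (1)
6. 4905.66ms @ 13 + 377.358ms (1)
7. 5283.019ms @ 14 + 377.358ms (1)
8. 5660.377ms @ 15 + 161.725ms (3/7)
9. 5822.102ms @ 108/7 + 161.725ms (3/7)
10. 5983.827ms @ 111/7 + 161.725ms (3/7)
11. 6145.553ms @ 114/7 + 161.725ms (3/7)
12. 6307.278ms @ 117/7 + 161.725ms (3/7)
13. 6469.003ms @ 120/7 + 161.725ms (3/7)
14. 6630.728ms @ 123/7 + 161.725ms (3/7)

note 3 onset = 6b = 2264.151ms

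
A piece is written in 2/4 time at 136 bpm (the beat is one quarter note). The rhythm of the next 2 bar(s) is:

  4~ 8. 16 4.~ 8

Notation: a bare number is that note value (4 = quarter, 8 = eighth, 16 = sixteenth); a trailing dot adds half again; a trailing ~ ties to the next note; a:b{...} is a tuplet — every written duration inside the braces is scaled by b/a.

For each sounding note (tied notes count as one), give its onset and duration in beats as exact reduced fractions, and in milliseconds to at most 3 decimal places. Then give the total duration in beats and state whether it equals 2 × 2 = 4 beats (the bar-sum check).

1) 0.0ms=0b +772.059ms=7/4b
2) 772.059ms=7/4b +110.294ms=1/4b
3) 882.353ms=2b +882.353ms=2b
Σ=4b of 4 (136bpm 2/4) — PASS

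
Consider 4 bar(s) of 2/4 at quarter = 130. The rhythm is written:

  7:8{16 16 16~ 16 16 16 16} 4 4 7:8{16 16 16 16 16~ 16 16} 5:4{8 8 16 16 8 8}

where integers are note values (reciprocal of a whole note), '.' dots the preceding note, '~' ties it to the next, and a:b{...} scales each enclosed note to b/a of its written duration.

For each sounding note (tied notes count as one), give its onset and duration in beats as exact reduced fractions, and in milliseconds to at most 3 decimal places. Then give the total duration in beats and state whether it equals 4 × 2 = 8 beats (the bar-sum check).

1) 0.0ms=0b +131.868ms=2/7b
2) 131.868ms=2/7b +131.868ms=2/7b
3) 263.736ms=4/7b +263.736ms=4/7b
4) 527.473ms=8/7b +131.868ms=2/7b
5) 659.341ms=10/7b +131.868ms=2/7b
6) 791.209ms=12/7b +131.868ms=2/7b
7) 923.077ms=2b +461.538ms=1b
8) 1384.615ms=3b +461.538ms=1b
9) 1846.154ms=4b +131.868ms=2/7b
10) 1978.022ms=30/7b +131.868ms=2/7b
11) 2109.89ms=32/7b +131.868ms=2/7b
12) 2241.758ms=34/7b +131.868ms=2/7b
13) 2373.626ms=36/7b +263.736ms=4/7b
14) 2637.363ms=40/7b +131.868ms=2/7b
15) 2769.231ms=6b +184.615ms=2/5b
16) 2953.846ms=32/5b +184.615ms=2/5b
17) 3138.462ms=34/5b +92.308ms=1/5b
18) 3230.769ms=7b +92.308ms=1/5b
19) 3323.077ms=36/5b +184.615ms=2/5b
20) 3507.692ms=38/5b +184.615ms=2/5b
Σ=8b of 8 (130bpm 2/4) — PASS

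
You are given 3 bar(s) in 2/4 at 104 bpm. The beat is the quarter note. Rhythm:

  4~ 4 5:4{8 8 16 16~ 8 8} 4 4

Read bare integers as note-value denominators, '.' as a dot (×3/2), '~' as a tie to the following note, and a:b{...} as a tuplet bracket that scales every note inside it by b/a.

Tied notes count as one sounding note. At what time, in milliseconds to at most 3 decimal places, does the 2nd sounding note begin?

note 2 onset = 2b = 1153.846ms

1. 0.0ms @ 0 + 1153.846ms (2)
2. 1153.846ms @ 2 + 230.769ms (2/5)
3. 1384.615ms @ 12/5 + 230.769ms (2/5)
4. 1615.385ms @ 14/5 + 115.385ms (1/5)
5. 1730.769ms @ 3 + 346.154ms (3/5)
6. 2076.923ms @ 18/5 + 230.769ms (2/5)
7. 2307.692ms @ 4 + 576.923ms (1)
8. 2884.615ms @ 5 + 576.923ms (1)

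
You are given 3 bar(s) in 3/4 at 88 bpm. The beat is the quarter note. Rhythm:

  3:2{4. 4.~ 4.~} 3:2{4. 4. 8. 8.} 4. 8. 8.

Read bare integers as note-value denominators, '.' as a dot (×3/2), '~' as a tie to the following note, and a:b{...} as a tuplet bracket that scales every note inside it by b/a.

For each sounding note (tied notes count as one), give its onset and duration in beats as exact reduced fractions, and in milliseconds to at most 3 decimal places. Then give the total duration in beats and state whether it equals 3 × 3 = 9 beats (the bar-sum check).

1) 0.0ms=0b +681.818ms=1b
2) 681.818ms=1b +2045.455ms=3b
3) 2727.273ms=4b +681.818ms=1b
4) 3409.091ms=5b +340.909ms=1/2b
5) 3750.0ms=11/2b +340.909ms=1/2b
6) 4090.909ms=6b +1022.727ms=3/2b
7) 5113.636ms=15/2b +511.364ms=3/4b
8) 5625.0ms=33/4b +511.364ms=3/4b
Σ=9b of 9 (88bpm 3/4) — PASS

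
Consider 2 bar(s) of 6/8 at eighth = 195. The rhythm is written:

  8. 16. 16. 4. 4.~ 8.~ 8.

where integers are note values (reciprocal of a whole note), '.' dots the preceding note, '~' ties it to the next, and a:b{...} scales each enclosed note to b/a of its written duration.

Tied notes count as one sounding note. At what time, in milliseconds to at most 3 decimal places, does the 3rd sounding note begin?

1. 0.0ms @ 0 + 461.538ms (3/2)
2. 461.538ms @ 3/2 + 230.769ms (3/4)
3. 692.308ms @ 9/4 + 230.769ms (3/4)
4. 923.077ms @ 3 + 923.077ms (3)
5. 1846.154ms @ 6 + 1846.154ms (6)

note 3 onset = 9/4b = 692.308ms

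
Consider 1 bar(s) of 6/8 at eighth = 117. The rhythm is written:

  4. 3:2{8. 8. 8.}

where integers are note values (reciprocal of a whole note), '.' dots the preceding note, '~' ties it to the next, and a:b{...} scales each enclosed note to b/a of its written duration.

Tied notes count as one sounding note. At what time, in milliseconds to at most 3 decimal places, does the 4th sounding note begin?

note 4 onset = 5b = 2564.103ms

1. 0.0ms @ 0 + 1538.462ms (3)
2. 1538.462ms @ 3 + 512.821ms (1)
3. 2051.282ms @ 4 + 512.821ms (1)
4. 2564.103ms @ 5 + 512.821ms (1)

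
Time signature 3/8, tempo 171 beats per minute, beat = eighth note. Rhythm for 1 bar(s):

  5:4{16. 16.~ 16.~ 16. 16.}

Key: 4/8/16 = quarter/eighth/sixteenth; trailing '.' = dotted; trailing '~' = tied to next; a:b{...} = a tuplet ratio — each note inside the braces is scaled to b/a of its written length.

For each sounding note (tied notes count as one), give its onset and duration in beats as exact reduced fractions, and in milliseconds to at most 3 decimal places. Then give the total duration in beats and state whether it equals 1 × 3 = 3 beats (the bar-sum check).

1) 0.0ms=0b +210.526ms=3/5b
2) 210.526ms=3/5b +631.579ms=9/5b
3) 842.105ms=12/5b +210.526ms=3/5b
Σ=3b of 3 (171bpm 3/8) — PASS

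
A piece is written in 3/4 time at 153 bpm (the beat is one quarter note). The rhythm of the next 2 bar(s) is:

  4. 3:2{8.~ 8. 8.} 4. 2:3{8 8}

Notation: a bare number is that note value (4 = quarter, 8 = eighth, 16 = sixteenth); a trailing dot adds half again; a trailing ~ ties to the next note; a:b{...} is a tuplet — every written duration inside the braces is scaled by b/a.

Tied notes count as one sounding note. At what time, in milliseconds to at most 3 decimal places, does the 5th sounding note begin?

note 5 onset = 9/2b = 1764.706ms

1. 0.0ms @ 0 + 588.235ms (3/2)
2. 588.235ms @ 3/2 + 392.157ms (1)
3. 980.392ms @ 5/2 + 196.078ms (1/2)
4. 1176.471ms @ 3 + 588.235ms (3/2)
5. 1764.706ms @ 9/2 + 294.118ms (3/4)
6. 2058.824ms @ 21/4 + 294.118ms (3/4)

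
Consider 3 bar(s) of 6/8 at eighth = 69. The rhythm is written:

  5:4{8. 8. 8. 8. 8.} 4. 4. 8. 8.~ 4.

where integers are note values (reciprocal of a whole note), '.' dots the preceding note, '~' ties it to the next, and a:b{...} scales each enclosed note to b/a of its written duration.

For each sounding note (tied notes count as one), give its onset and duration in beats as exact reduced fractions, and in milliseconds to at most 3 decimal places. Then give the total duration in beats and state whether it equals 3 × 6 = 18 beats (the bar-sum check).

1) 0.0ms=0b +1043.478ms=6/5b
2) 1043.478ms=6/5b +1043.478ms=6/5b
3) 2086.957ms=12/5b +1043.478ms=6/5b
4) 3130.435ms=18/5b +1043.478ms=6/5b
5) 4173.913ms=24/5b +1043.478ms=6/5b
6) 5217.391ms=6b +2608.696ms=3b
7) 7826.087ms=9b +2608.696ms=3b
8) 10434.783ms=12b +1304.348ms=3/2b
9) 11739.13ms=27/2b +3913.043ms=9/2b
Σ=18b of 18 (69bpm 6/8) — PASS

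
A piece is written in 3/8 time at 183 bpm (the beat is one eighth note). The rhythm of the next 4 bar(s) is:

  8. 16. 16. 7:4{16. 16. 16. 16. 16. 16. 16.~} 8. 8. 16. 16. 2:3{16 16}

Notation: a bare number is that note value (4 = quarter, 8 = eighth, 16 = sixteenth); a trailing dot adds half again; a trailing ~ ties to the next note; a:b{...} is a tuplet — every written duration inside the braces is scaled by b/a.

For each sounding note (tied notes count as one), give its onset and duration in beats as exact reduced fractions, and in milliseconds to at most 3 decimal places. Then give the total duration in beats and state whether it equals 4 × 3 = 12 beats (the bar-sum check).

1) 0.0ms=0b +491.803ms=3/2b
2) 491.803ms=3/2b +245.902ms=3/4b
3) 737.705ms=9/4b +245.902ms=3/4b
4) 983.607ms=3b +140.515ms=3/7b
5) 1124.122ms=24/7b +140.515ms=3/7b
6) 1264.637ms=27/7b +140.515ms=3/7b
7) 1405.152ms=30/7b +140.515ms=3/7b
8) 1545.667ms=33/7b +140.515ms=3/7b
9) 1686.183ms=36/7b +140.515ms=3/7b
10) 1826.698ms=39/7b +632.319ms=27/14b
11) 2459.016ms=15/2b +491.803ms=3/2b
12) 2950.82ms=9b +245.902ms=3/4b
13) 3196.721ms=39/4b +245.902ms=3/4b
14) 3442.623ms=21/2b +245.902ms=3/4b
15) 3688.525ms=45/4b +245.902ms=3/4b
Σ=12b of 12 (183bpm 3/8) — PASS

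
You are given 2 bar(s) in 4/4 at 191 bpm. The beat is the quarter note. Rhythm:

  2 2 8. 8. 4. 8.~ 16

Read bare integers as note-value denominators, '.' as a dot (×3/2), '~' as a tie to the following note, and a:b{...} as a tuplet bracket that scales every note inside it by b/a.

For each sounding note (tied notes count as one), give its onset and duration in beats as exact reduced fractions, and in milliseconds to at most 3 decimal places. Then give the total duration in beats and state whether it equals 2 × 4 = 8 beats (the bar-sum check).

1) 0.0ms=0b +628.272ms=2b
2) 628.272ms=2b +628.272ms=2b
3) 1256.545ms=4b +235.602ms=3/4b
4) 1492.147ms=19/4b +235.602ms=3/4b
5) 1727.749ms=11/2b +471.204ms=3/2b
6) 2198.953ms=7b +314.136ms=1b
Σ=8b of 8 (191bpm 4/4) — PASS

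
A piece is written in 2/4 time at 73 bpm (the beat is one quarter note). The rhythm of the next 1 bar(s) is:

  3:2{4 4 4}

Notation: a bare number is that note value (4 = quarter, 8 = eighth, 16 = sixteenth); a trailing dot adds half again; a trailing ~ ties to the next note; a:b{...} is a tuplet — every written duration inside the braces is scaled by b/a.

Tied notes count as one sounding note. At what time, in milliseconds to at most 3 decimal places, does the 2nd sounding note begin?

1. 0.0ms @ 0 + 547.945ms (2/3)
2. 547.945ms @ 2/3 + 547.945ms (2/3)
3. 1095.89ms @ 4/3 + 547.945ms (2/3)

note 2 onset = 2/3b = 547.945ms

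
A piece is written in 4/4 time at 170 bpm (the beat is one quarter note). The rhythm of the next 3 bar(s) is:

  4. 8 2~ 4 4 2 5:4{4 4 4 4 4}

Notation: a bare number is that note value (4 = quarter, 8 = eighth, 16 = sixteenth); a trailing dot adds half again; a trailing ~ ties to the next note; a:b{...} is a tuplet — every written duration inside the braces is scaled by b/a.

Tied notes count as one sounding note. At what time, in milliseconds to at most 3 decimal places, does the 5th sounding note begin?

1. 0.0ms @ 0 + 529.412ms (3/2)
2. 529.412ms @ 3/2 + 176.471ms (1/2)
3. 705.882ms @ 2 + 1058.824ms (3)
4. 1764.706ms @ 5 + 352.941ms (1)
5. 2117.647ms @ 6 + 705.882ms (2)
6. 2823.529ms @ 8 + 282.353ms (4/5)
7. 3105.882ms @ 44/5 + 282.353ms (4/5)
8. 3388.235ms @ 48/5 + 282.353ms (4/5)
9. 3670.588ms @ 52/5 + 282.353ms (4/5)
10. 3952.941ms @ 56/5 + 282.353ms (4/5)

note 5 onset = 6b = 2117.647ms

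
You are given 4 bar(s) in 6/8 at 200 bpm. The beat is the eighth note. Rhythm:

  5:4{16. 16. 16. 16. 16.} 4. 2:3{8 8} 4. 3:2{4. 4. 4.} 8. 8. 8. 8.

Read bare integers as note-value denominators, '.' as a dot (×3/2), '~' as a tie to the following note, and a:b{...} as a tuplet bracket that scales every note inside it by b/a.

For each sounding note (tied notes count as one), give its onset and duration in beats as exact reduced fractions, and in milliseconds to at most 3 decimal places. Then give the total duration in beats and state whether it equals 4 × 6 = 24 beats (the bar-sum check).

1) 0.0ms=0b +180.0ms=3/5b
2) 180.0ms=3/5b +180.0ms=3/5b
3) 360.0ms=6/5b +180.0ms=3/5b
4) 540.0ms=9/5b +180.0ms=3/5b
5) 720.0ms=12/5b +180.0ms=3/5b
6) 900.0ms=3b +900.0ms=3b
7) 1800.0ms=6b +450.0ms=3/2b
8) 2250.0ms=15/2b +450.0ms=3/2b
9) 2700.0ms=9b +900.0ms=3b
10) 3600.0ms=12b +600.0ms=2b
11) 4200.0ms=14b +600.0ms=2b
12) 4800.0ms=16b +600.0ms=2b
13) 5400.0ms=18b +450.0ms=3/2b
14) 5850.0ms=39/2b +450.0ms=3/2b
15) 6300.0ms=21b +450.0ms=3/2b
16) 6750.0ms=45/2b +450.0ms=3/2b
Σ=24b of 24 (200bpm 6/8) — PASS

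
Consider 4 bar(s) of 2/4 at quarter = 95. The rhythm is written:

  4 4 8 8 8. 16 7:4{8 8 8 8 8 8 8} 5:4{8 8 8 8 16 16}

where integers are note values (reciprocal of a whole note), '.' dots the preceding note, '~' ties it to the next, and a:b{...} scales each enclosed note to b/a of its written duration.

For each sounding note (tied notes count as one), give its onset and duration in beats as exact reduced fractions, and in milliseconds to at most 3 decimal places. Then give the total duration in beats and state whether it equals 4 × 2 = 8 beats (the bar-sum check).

1) 0.0ms=0b +631.579ms=1b
2) 631.579ms=1b +631.579ms=1b
3) 1263.158ms=2b +315.789ms=1/2b
4) 1578.947ms=5/2b +315.789ms=1/2b
5) 1894.737ms=3b +473.684ms=3/4b
6) 2368.421ms=15/4b +157.895ms=1/4b
7) 2526.316ms=4b +180.451ms=2/7b
8) 2706.767ms=30/7b +180.451ms=2/7b
9) 2887.218ms=32/7b +180.451ms=2/7b
10) 3067.669ms=34/7b +180.451ms=2/7b
11) 3248.12ms=36/7b +180.451ms=2/7b
12) 3428.571ms=38/7b +180.451ms=2/7b
13) 3609.023ms=40/7b +180.451ms=2/7b
14) 3789.474ms=6b +252.632ms=2/5b
15) 4042.105ms=32/5b +252.632ms=2/5b
16) 4294.737ms=34/5b +252.632ms=2/5b
17) 4547.368ms=36/5b +252.632ms=2/5b
18) 4800.0ms=38/5b +126.316ms=1/5b
19) 4926.316ms=39/5b +126.316ms=1/5b
Σ=8b of 8 (95bpm 2/4) — PASS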